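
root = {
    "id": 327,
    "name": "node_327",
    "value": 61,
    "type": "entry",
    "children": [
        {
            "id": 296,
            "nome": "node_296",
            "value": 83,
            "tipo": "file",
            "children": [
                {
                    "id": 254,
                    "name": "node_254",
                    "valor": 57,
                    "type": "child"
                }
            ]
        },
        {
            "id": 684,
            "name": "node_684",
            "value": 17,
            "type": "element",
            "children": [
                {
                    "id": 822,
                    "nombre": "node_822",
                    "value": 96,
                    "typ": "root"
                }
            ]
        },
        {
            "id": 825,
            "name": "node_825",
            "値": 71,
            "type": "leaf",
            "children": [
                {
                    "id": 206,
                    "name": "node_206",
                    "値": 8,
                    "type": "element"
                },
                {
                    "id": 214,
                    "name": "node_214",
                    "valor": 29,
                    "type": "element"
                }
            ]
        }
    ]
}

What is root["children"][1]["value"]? 17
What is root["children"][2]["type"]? "leaf"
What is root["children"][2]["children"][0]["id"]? 206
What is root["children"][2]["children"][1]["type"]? "element"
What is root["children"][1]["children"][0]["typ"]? "root"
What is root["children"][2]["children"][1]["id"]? 214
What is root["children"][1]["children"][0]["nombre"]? "node_822"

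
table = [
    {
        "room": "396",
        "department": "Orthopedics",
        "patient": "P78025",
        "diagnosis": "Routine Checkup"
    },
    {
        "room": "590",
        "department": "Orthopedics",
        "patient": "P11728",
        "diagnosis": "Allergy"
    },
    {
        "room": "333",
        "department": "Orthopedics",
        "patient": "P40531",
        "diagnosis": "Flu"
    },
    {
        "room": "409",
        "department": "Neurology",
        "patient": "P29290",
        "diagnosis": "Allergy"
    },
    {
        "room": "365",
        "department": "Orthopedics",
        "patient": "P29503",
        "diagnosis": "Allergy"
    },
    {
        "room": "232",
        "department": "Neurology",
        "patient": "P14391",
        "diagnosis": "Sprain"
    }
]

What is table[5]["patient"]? "P14391"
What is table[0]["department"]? "Orthopedics"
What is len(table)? 6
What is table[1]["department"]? "Orthopedics"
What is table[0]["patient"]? "P78025"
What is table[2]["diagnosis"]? "Flu"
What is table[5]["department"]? "Neurology"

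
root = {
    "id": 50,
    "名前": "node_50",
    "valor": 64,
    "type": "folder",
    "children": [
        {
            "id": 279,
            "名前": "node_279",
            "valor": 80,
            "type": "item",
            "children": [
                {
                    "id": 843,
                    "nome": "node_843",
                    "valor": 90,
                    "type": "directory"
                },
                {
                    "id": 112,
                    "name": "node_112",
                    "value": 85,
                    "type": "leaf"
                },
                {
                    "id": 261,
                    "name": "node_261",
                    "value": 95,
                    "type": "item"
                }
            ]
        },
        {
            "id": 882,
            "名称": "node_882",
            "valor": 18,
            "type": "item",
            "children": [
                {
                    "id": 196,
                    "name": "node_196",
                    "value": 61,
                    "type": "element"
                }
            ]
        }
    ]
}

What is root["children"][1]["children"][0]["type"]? "element"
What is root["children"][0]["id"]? 279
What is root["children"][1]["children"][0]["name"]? "node_196"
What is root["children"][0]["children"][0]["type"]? "directory"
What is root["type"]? "folder"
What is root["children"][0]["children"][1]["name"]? "node_112"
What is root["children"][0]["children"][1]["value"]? 85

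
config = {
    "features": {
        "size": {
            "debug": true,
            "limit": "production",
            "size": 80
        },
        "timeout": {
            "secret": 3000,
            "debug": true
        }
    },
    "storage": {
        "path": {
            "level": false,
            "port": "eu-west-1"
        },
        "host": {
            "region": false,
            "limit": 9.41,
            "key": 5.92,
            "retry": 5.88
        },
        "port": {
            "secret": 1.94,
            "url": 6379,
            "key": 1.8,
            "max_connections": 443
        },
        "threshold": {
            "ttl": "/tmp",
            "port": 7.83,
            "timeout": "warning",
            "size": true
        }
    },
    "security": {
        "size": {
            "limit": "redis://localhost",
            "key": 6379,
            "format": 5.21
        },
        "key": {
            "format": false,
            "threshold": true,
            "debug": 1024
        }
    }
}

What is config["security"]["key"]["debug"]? 1024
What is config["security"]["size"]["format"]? 5.21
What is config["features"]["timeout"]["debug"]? True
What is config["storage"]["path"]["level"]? False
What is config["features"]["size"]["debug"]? True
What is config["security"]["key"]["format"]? False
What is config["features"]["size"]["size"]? 80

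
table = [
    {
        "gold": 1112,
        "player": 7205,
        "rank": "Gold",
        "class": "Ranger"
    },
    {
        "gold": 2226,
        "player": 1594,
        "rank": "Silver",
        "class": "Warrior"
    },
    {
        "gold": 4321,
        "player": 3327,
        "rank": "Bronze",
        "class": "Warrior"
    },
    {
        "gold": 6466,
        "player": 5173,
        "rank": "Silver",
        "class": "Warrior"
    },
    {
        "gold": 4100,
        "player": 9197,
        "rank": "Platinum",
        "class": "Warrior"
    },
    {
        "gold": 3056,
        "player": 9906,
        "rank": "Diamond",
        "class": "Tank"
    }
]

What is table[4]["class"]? "Warrior"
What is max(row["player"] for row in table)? 9906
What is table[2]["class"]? "Warrior"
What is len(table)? 6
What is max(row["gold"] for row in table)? 6466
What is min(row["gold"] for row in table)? 1112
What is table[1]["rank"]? "Silver"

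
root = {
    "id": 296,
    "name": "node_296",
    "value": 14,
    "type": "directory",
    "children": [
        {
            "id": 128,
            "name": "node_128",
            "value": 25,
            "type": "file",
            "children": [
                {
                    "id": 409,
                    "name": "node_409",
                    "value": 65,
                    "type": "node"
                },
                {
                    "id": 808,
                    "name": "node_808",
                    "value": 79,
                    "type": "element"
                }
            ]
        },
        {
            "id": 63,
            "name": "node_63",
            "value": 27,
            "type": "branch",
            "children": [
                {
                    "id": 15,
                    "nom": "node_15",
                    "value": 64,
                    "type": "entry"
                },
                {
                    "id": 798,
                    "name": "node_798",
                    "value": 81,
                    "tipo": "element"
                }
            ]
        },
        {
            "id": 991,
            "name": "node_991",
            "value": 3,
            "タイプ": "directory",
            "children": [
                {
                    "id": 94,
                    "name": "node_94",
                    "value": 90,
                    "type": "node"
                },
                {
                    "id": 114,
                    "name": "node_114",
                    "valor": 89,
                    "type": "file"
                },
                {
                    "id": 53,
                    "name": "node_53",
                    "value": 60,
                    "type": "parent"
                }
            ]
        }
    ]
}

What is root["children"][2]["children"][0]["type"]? "node"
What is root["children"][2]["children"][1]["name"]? "node_114"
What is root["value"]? 14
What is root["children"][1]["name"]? "node_63"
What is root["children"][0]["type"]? "file"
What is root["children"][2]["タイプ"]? "directory"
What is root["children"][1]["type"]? "branch"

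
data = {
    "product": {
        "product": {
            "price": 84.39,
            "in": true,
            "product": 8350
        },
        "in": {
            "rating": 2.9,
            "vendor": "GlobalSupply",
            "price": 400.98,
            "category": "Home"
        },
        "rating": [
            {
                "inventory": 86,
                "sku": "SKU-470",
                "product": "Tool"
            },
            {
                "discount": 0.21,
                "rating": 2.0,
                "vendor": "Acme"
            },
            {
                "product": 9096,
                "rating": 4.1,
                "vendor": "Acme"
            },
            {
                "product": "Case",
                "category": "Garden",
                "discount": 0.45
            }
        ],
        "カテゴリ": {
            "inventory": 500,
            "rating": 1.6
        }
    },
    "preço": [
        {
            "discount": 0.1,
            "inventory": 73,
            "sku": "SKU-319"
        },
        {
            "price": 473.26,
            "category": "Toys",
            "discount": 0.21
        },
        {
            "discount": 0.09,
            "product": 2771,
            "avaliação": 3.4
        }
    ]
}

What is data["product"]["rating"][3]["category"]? "Garden"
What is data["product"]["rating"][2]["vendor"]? "Acme"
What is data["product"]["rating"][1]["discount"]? 0.21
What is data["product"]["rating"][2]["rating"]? 4.1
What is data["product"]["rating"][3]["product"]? "Case"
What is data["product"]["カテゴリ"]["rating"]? 1.6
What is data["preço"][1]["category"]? "Toys"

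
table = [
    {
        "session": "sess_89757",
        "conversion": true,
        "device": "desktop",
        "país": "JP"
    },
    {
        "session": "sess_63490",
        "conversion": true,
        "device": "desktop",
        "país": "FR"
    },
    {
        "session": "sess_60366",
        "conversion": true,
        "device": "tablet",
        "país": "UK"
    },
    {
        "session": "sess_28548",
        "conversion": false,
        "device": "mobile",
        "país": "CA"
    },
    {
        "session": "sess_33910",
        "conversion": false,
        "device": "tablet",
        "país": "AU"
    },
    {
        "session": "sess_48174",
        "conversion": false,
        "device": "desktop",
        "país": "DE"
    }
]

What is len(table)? 6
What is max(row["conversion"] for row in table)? True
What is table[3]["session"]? "sess_28548"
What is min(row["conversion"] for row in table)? False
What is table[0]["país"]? "JP"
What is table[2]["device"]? "tablet"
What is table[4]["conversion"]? False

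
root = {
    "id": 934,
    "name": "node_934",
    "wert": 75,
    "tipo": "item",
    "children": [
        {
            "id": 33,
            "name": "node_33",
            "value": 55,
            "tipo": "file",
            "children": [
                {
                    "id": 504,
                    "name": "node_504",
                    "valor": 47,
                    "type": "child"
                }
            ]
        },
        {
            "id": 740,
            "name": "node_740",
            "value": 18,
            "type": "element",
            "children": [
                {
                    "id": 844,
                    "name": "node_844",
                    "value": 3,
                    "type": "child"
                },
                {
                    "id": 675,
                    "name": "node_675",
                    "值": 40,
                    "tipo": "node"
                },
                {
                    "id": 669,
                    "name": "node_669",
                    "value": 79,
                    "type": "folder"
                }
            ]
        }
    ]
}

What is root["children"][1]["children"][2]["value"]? 79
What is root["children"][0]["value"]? 55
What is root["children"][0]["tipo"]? "file"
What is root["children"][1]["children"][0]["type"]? "child"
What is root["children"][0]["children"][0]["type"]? "child"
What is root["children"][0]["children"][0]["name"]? "node_504"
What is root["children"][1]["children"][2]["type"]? "folder"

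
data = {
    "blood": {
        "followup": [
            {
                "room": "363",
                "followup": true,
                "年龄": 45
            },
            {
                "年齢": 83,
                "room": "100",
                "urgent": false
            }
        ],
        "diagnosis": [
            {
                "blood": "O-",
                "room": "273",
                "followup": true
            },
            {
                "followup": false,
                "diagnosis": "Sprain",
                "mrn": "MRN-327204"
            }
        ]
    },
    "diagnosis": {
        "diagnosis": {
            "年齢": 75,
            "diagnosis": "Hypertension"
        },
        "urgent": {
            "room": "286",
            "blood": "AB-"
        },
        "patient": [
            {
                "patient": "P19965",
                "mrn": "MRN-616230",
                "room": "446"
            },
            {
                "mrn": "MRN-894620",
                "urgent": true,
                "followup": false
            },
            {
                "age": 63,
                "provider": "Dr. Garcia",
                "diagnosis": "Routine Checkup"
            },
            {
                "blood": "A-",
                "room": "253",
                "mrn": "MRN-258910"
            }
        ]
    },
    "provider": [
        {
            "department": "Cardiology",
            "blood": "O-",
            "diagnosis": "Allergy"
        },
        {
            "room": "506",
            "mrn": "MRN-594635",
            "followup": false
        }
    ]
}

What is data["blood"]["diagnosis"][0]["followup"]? True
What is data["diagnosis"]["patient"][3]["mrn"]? "MRN-258910"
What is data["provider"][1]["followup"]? False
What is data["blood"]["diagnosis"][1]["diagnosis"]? "Sprain"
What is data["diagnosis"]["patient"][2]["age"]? 63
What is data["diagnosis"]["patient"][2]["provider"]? "Dr. Garcia"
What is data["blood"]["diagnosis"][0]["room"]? "273"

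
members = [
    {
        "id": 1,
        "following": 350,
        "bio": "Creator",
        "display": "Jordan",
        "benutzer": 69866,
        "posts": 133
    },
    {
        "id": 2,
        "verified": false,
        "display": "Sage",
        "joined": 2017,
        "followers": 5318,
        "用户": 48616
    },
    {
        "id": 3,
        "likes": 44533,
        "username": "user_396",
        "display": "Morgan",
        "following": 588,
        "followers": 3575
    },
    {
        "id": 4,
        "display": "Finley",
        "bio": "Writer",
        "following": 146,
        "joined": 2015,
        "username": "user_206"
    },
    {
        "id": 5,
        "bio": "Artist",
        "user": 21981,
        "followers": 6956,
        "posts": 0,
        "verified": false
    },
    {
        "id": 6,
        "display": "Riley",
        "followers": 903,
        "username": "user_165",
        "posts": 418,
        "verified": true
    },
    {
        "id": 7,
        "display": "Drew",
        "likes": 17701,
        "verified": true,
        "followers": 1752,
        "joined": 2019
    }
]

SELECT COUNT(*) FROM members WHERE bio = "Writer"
1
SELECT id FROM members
[1, 2, 3, 4, 5, 6, 7]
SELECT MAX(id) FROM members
7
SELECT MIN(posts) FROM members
0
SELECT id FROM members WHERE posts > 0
[1, 6]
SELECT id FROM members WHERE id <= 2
[1, 2]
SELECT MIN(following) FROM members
146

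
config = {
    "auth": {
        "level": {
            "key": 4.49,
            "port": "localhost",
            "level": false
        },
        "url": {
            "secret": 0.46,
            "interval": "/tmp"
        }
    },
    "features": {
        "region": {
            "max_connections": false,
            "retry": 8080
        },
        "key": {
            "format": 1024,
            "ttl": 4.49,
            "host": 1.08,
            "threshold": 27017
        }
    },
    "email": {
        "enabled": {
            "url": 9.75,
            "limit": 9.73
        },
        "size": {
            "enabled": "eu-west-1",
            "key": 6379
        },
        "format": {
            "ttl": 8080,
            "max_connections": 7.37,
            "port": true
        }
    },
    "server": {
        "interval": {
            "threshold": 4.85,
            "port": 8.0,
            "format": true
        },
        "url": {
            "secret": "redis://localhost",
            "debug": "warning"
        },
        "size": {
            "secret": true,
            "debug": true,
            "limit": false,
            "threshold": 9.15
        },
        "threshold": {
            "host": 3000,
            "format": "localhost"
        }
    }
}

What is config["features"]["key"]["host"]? 1.08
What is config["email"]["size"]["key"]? 6379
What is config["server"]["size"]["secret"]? True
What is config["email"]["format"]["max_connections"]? 7.37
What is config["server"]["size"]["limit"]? False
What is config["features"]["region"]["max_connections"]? False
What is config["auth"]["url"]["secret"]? 0.46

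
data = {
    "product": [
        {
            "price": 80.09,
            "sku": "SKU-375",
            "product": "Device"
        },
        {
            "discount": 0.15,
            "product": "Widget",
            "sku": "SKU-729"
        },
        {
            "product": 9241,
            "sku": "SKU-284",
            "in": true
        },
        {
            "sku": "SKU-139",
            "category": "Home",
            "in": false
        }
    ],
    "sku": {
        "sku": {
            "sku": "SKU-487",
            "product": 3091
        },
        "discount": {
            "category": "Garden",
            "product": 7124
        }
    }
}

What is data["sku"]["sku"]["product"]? 3091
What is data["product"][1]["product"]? "Widget"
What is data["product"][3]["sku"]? "SKU-139"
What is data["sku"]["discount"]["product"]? 7124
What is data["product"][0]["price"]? 80.09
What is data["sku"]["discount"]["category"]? "Garden"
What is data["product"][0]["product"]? "Device"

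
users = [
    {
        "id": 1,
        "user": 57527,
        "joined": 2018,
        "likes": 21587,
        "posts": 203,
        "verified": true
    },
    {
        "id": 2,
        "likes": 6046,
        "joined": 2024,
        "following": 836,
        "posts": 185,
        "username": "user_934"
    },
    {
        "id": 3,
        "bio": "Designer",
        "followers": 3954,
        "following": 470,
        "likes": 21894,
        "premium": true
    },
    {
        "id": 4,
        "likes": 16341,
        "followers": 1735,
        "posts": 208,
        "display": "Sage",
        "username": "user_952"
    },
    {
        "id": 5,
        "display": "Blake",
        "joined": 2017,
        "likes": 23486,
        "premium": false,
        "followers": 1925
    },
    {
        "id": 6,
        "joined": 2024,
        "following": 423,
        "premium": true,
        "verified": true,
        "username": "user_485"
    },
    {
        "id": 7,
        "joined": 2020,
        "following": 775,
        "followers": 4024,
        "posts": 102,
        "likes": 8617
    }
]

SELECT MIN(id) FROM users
1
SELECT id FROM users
[1, 2, 3, 4, 5, 6, 7]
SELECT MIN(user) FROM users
57527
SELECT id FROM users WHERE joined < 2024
[1, 5, 7]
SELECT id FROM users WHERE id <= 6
[1, 2, 3, 4, 5, 6]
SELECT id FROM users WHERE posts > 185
[1, 4]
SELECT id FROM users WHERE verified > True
[]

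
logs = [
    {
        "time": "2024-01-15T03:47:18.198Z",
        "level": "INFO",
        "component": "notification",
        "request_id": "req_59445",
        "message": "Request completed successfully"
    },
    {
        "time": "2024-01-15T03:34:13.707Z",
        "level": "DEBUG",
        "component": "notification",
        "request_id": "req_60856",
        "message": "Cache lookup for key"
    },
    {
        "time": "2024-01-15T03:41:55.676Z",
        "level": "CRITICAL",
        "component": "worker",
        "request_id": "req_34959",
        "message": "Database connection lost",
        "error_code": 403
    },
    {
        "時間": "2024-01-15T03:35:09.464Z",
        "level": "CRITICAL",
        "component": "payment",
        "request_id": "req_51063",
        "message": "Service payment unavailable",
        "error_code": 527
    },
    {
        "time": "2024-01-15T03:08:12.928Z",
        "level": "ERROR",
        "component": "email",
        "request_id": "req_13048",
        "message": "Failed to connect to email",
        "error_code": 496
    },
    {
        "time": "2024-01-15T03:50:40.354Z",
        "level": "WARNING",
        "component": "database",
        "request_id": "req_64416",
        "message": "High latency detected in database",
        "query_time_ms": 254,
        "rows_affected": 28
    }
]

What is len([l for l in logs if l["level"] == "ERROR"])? 1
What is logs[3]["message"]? "Service payment unavailable"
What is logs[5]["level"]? "WARNING"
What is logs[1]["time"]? "2024-01-15T03:34:13.707Z"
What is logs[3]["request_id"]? "req_51063"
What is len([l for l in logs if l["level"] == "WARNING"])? 1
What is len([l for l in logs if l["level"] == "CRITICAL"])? 2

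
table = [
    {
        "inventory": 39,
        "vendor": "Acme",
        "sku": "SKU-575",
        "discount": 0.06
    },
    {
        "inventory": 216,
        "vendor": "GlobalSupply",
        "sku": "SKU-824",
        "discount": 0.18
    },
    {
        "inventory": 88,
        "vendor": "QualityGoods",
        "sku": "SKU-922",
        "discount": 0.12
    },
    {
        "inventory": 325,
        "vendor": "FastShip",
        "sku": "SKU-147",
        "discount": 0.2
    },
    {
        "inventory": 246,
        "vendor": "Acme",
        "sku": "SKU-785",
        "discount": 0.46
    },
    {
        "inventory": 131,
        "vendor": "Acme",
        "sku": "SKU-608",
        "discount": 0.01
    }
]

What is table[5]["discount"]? 0.01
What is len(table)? 6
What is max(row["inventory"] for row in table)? 325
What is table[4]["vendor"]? "Acme"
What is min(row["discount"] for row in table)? 0.01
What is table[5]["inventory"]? 131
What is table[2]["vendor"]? "QualityGoods"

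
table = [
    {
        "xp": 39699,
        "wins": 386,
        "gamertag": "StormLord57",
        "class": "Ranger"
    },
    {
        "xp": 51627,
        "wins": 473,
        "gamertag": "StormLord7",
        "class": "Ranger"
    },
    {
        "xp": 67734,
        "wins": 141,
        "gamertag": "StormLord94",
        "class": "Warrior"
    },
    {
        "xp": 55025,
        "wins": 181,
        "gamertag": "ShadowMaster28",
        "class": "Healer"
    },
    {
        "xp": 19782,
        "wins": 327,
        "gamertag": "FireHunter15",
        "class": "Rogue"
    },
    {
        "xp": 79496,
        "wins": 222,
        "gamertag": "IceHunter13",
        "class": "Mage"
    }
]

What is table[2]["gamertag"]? "StormLord94"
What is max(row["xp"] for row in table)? 79496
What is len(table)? 6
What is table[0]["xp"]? 39699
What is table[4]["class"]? "Rogue"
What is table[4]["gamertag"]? "FireHunter15"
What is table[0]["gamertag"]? "StormLord57"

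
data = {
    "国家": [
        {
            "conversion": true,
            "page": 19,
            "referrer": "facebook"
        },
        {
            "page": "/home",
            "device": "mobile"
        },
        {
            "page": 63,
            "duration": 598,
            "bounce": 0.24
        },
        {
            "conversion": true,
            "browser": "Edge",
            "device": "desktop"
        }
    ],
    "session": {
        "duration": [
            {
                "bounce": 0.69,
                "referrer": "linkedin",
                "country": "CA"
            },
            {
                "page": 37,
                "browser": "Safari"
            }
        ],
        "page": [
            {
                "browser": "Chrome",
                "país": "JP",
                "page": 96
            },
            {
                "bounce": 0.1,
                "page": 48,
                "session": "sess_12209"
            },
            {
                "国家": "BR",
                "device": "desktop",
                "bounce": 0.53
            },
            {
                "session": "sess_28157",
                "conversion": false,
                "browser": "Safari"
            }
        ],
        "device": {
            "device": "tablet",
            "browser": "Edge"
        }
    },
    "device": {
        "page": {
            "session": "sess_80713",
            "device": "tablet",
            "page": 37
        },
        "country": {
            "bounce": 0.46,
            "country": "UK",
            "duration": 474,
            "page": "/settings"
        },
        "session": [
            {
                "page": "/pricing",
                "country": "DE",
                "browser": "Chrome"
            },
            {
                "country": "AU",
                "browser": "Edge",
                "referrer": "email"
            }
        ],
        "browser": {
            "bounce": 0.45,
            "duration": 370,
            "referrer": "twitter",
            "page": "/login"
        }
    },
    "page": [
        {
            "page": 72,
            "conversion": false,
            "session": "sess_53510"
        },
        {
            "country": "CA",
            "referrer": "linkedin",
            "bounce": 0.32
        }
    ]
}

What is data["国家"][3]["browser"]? "Edge"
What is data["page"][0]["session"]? "sess_53510"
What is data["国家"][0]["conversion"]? True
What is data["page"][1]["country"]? "CA"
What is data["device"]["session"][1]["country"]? "AU"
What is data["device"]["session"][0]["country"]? "DE"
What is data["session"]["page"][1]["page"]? 48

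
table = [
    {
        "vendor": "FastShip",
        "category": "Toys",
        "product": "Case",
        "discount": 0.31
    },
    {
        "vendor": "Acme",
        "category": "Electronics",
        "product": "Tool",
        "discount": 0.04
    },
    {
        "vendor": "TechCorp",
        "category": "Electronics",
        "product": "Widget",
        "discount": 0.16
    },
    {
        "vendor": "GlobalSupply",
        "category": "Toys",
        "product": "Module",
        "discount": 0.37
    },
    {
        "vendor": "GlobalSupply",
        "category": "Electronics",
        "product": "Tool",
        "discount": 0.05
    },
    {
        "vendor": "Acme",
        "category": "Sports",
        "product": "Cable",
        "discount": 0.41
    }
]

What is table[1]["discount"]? 0.04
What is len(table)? 6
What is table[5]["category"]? "Sports"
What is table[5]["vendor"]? "Acme"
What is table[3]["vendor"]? "GlobalSupply"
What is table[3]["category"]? "Toys"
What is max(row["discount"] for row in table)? 0.41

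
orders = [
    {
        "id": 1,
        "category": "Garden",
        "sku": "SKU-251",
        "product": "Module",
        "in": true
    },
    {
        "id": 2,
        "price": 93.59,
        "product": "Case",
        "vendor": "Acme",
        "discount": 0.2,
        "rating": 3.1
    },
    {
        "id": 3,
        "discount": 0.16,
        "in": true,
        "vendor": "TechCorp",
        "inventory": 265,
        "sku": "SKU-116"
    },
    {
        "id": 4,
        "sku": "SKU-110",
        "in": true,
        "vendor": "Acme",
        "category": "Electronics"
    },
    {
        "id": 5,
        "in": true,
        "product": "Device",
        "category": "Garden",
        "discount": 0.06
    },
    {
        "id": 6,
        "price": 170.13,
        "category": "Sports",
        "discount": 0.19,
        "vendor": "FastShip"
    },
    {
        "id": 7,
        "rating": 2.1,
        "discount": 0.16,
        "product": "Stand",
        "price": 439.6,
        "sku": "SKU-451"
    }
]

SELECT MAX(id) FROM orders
7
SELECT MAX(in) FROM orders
True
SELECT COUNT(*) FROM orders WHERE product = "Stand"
1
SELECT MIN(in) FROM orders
True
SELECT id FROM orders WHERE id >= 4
[4, 5, 6, 7]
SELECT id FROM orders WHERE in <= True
[1, 3, 4, 5]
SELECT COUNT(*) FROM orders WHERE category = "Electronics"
1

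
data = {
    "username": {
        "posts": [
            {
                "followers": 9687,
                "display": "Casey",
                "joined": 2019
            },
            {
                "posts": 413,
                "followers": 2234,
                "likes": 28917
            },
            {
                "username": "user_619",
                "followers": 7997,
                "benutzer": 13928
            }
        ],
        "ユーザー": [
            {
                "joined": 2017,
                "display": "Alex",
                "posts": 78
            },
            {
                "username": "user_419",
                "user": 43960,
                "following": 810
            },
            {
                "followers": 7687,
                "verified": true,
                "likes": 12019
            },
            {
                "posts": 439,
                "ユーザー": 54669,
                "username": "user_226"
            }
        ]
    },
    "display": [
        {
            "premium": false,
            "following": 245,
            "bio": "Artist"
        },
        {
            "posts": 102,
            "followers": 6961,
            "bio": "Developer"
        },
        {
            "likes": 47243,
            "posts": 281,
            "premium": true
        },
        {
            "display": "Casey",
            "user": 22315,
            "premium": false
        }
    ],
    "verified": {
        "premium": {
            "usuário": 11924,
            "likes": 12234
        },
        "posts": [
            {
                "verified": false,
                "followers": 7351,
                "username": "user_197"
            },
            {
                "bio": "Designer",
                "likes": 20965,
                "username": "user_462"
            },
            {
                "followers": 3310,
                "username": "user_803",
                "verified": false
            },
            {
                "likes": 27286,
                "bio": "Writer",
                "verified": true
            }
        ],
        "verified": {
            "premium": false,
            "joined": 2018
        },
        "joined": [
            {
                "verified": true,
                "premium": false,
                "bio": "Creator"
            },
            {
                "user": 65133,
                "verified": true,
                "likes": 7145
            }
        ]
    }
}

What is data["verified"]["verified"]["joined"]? 2018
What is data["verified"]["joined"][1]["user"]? 65133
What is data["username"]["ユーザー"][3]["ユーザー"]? 54669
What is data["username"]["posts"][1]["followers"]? 2234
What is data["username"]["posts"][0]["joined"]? 2019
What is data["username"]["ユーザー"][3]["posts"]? 439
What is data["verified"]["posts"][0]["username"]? "user_197"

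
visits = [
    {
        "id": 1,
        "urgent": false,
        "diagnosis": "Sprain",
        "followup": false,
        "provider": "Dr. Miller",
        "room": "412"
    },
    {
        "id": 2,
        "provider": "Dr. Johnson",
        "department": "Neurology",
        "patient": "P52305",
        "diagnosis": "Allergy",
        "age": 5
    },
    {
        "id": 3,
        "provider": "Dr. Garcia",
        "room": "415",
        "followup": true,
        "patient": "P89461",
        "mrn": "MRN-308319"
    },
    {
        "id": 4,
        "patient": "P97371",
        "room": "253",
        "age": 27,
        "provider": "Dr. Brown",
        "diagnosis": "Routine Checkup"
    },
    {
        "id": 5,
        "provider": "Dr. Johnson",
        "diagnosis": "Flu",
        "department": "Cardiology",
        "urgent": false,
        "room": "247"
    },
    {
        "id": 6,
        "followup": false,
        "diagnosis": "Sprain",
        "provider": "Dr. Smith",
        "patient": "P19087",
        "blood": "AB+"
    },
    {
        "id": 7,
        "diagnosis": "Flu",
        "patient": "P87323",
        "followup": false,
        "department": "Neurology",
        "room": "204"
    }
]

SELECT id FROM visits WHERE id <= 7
[1, 2, 3, 4, 5, 6, 7]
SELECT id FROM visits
[1, 2, 3, 4, 5, 6, 7]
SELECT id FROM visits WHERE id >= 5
[5, 6, 7]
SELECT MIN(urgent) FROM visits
False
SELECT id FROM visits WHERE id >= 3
[3, 4, 5, 6, 7]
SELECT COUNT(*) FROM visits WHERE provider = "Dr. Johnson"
2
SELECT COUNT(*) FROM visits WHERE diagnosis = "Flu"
2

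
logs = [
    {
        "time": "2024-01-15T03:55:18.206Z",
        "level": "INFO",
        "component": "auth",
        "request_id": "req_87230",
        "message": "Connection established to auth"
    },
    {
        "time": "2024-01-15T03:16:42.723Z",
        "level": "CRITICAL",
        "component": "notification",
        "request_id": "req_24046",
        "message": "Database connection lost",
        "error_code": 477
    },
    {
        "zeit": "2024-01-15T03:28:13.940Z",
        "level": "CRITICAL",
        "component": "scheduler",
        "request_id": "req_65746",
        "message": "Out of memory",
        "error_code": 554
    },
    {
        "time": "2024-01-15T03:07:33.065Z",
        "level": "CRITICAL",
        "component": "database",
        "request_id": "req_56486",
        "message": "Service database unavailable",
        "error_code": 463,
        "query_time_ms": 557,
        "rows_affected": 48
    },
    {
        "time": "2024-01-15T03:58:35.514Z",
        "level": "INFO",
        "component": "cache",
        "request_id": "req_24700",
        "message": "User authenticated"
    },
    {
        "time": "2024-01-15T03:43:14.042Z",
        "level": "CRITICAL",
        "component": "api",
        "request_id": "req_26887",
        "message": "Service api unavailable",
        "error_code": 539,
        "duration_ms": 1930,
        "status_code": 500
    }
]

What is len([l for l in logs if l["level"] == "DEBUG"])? 0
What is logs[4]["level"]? "INFO"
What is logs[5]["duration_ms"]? 1930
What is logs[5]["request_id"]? "req_26887"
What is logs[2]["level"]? "CRITICAL"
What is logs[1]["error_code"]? 477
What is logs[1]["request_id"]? "req_24046"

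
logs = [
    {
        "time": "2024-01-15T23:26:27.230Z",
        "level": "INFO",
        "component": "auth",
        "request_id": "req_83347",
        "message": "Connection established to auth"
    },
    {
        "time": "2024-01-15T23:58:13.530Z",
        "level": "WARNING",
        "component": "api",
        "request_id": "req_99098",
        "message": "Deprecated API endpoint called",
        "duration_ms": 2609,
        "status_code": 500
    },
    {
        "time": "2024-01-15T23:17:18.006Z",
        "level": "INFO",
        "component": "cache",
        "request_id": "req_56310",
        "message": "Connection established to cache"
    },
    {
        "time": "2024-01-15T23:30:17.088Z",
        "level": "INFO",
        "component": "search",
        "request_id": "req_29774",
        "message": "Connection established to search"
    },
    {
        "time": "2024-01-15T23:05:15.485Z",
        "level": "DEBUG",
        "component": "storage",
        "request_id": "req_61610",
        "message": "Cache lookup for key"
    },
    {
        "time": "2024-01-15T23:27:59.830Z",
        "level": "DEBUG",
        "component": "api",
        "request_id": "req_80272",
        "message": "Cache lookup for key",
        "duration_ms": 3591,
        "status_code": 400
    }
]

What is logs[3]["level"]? "INFO"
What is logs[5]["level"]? "DEBUG"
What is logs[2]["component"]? "cache"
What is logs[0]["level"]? "INFO"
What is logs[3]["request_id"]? "req_29774"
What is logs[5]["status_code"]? 400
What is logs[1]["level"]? "WARNING"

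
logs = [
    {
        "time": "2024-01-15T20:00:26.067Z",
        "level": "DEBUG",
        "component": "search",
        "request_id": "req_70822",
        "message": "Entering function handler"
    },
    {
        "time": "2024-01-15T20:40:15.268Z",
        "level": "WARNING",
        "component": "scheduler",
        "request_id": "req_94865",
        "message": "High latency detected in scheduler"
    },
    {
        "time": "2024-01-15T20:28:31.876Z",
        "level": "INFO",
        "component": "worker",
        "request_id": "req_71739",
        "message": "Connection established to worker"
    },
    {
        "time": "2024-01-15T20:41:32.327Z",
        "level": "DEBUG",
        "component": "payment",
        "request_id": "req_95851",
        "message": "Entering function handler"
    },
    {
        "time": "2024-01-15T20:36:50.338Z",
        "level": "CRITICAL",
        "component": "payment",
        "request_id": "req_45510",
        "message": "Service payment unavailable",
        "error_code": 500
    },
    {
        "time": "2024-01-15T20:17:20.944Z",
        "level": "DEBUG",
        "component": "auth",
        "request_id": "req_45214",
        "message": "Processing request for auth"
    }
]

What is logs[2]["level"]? "INFO"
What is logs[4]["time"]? "2024-01-15T20:36:50.338Z"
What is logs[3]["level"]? "DEBUG"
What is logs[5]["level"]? "DEBUG"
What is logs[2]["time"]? "2024-01-15T20:28:31.876Z"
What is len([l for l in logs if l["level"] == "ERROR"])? 0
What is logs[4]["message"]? "Service payment unavailable"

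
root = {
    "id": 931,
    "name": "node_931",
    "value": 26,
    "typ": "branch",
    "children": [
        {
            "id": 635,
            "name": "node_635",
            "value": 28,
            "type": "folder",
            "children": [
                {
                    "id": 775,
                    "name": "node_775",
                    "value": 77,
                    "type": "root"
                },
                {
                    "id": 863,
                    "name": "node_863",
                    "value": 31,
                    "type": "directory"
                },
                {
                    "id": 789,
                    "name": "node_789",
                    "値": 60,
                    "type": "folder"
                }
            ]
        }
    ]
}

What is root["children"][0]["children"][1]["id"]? 863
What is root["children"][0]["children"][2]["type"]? "folder"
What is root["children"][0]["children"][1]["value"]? 31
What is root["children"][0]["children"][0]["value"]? 77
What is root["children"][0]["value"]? 28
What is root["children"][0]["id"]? 635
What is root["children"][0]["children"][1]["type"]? "directory"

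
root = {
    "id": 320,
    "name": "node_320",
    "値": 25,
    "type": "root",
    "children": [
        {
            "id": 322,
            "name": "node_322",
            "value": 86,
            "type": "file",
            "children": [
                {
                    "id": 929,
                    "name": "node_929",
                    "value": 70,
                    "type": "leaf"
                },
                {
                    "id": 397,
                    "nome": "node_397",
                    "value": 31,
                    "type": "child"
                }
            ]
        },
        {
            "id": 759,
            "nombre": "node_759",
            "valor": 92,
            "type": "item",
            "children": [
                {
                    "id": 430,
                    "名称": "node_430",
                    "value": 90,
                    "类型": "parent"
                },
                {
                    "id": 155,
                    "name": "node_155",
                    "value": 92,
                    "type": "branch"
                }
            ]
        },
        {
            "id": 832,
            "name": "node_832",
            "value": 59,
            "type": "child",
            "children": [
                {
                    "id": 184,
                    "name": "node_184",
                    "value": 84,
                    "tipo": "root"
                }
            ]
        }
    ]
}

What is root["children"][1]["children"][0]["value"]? 90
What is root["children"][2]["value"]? 59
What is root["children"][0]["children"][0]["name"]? "node_929"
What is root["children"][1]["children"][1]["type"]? "branch"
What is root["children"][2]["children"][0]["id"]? 184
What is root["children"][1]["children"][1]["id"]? 155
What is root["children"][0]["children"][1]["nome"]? "node_397"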